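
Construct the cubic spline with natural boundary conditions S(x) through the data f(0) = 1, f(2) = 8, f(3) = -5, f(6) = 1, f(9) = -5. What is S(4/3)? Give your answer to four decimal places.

Write m_i for S''(x_i). With h_i = 2, 1, 3, 3 and divided differences Δ_i = 7/2, -13, 2, -2, the continuity of S' gives the tridiagonal system
  2·m_0 + 6·m_1 + 1·m_2 = 6(Δ_1 - Δ_0) = -99
  1·m_1 + 8·m_2 + 3·m_3 = 6(Δ_2 - Δ_1) = 90
  3·m_2 + 12·m_3 + 3·m_4 = 6(Δ_3 - Δ_2) = -24
Natural end conditions: m_0 = m_4 = 0.
Hence m_0 = 0, m_1 = -651/34, m_2 = 270/17, m_3 = -203/34, m_4 = 0.
On [0, 2], S(x) = 1 + 168/17·x + 0·x² - 217/136·x³.
With x = 4/3: S(4/3) = 4771/459.

10.3943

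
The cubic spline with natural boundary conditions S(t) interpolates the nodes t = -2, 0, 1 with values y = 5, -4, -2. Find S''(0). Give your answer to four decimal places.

6.5000

Put M_i = S'' at the i-th knot. Here h = (2, 1) and Δ = (-9/2, 2), so the interior equations h_(i-1)·M_(i-1) + 2(h_(i-1)+h_i)·M_i + h_i·M_(i+1) = 6(Δ_i − Δ_(i-1)) read
  2·M_0 + 6·M_1 + 1·M_2 = 6(Δ_1 - Δ_0) = 39
Natural end conditions: M_0 = M_2 = 0.
Hence M_0 = 0, M_1 = 13/2, M_2 = 0.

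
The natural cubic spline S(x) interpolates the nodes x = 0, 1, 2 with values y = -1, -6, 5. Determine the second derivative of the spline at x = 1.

Let m_i = S''(x_i). Step sizes h_i = 1, 1; slopes of the chords Δ_i = (y_(i+1) - y_i)/h_i = -5, 11.
  1·m_0 + 4·m_1 + 1·m_2 = 6(Δ_1 - Δ_0) = 96
Natural end conditions: m_0 = m_2 = 0.
Hence m_0 = 0, m_1 = 24, m_2 = 0.

24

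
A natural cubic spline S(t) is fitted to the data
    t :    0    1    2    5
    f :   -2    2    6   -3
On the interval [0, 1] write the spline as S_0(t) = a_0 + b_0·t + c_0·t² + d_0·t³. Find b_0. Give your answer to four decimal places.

3.7742

Put σ_i = S'' at the i-th knot. Here h = (1, 1, 3) and Δ = (4, 4, -3), so the interior equations h_(i-1)·σ_(i-1) + 2(h_(i-1)+h_i)·σ_i + h_i·σ_(i+1) = 6(Δ_i − Δ_(i-1)) read
  1·σ_0 + 4·σ_1 + 1·σ_2 = 6(Δ_1 - Δ_0) = 0
  1·σ_1 + 8·σ_2 + 3·σ_3 = 6(Δ_2 - Δ_1) = -42
Natural end conditions: σ_0 = σ_3 = 0.
Solving the tridiagonal system: σ_0 = 0, σ_1 = 42/31, σ_2 = -168/31, σ_3 = 0.
On [0, 1], with S_0(t) = a_0 + b_0·t + c_0·t² + d_0·t³: c_0 = σ_0/2 = 0, d_0 = (σ_1 - σ_0)/(6h_0) = 7/31, b_0 = Δ_0 - h_0(2σ_0 + σ_1)/6 = 117/31.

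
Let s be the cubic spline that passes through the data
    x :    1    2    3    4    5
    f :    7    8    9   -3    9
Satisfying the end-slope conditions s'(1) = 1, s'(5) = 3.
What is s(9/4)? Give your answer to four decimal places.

9.1172

Put M_i = s'' at the i-th knot. Here h = (1, 1, 1, 1) and Δ = (1, 1, -12, 12), so the interior equations h_(i-1)·M_(i-1) + 2(h_(i-1)+h_i)·M_i + h_i·M_(i+1) = 6(Δ_i − Δ_(i-1)) read
  1·M_0 + 4·M_1 + 1·M_2 = 6(Δ_1 - Δ_0) = 0
  1·M_1 + 4·M_2 + 1·M_3 = 6(Δ_2 - Δ_1) = -78
  1·M_2 + 4·M_3 + 1·M_4 = 6(Δ_3 - Δ_2) = 144
Clamped end conditions give two more equations: 2h_0·M_0 + h_0·M_1 = 6(Δ_0 - s'(1)) = 0 and h_3·M_3 + 2h_3·M_4 = 6(s'(5) - Δ_3) = -54.
Solving: M_0 = -37/7, M_1 = 74/7, M_2 = -37, M_3 = 416/7, M_4 = -397/7.
On [2, 3], s(x) = 8 + 51/14·(x - 2) + 37/7·(x - 2)² - 111/14·(x - 2)³.
With (x - 2) = 1/4: s(9/4) = 1167/128.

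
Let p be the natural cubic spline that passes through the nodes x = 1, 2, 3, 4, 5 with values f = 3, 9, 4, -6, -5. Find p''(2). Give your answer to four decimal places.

-14.3571

Put m_i = p'' at the i-th knot. Here h = (1, 1, 1, 1) and Δ = (6, -5, -10, 1), so the interior equations h_(i-1)·m_(i-1) + 2(h_(i-1)+h_i)·m_i + h_i·m_(i+1) = 6(Δ_i − Δ_(i-1)) read
  1·m_0 + 4·m_1 + 1·m_2 = 6(Δ_1 - Δ_0) = -66
  1·m_1 + 4·m_2 + 1·m_3 = 6(Δ_2 - Δ_1) = -30
  1·m_2 + 4·m_3 + 1·m_4 = 6(Δ_3 - Δ_2) = 66
Natural end conditions: m_0 = m_4 = 0.
Solving: m_0 = 0, m_1 = -201/14, m_2 = -60/7, m_3 = 261/14, m_4 = 0.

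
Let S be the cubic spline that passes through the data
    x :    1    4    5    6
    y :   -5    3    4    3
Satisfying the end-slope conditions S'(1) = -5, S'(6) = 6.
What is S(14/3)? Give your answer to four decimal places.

4.3691

Write m_i for S''(x_i). With h_i = 3, 1, 1 and divided differences Δ_i = 8/3, 1, -1, the continuity of S' gives the tridiagonal system
  3·m_0 + 8·m_1 + 1·m_2 = 6(Δ_1 - Δ_0) = -10
  1·m_1 + 4·m_2 + 1·m_3 = 6(Δ_2 - Δ_1) = -12
Clamped end conditions give two more equations: 2h_0·m_0 + h_0·m_1 = 6(Δ_0 - S'(1)) = 46 and h_2·m_2 + 2h_2·m_3 = 6(S'(6) - Δ_2) = 42.
Solving: m_0 = 832/87, m_1 = -110/29, m_2 = -242/29, m_3 = 730/29.
On [4, 5], S(x) = 3 + 106/29·(x - 4) - 55/29·(x - 4)² - 22/29·(x - 4)³.
With (x - 4) = 2/3: S(14/3) = 3421/783.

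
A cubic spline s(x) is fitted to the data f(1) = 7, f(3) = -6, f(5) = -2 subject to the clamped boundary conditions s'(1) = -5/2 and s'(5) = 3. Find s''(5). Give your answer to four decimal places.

With M_i denoting the second derivative at x_i, h_i = 2, 2, and Δ_i = (y_(i+1) − y_i)/h_i = -13/2, 2:
  2·M_0 + 8·M_1 + 2·M_2 = 6(Δ_1 - Δ_0) = 51
Clamped end conditions give two more equations: 2h_0·M_0 + h_0·M_1 = 6(Δ_0 - s'(1)) = -24 and h_1·M_1 + 2h_1·M_2 = 6(s'(5) - Δ_1) = 6.
Forward elimination and back-substitution give M_0 = -11, M_1 = 10, M_2 = -7/2.

-3.5000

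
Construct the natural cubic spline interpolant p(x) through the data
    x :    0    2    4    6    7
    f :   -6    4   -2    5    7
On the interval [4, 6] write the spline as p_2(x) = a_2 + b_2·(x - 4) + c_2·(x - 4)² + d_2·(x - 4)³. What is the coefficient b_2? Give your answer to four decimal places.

Write M_i for p''(x_i). With h_i = 2, 2, 2, 1 and divided differences Δ_i = 5, -3, 7/2, 2, the continuity of p' gives the tridiagonal system
  2·M_0 + 8·M_1 + 2·M_2 = 6(Δ_1 - Δ_0) = -48
  2·M_1 + 8·M_2 + 2·M_3 = 6(Δ_2 - Δ_1) = 39
  2·M_2 + 6·M_3 + 1·M_4 = 6(Δ_3 - Δ_2) = -9
Natural end conditions: M_0 = M_4 = 0.
Solving: M_0 = 0, M_1 = -327/41, M_2 = 324/41, M_3 = -339/82, M_4 = 0.
On [4, 6], with p_2(x) = a_2 + b_2·(x - 4) + c_2·(x - 4)² + d_2·(x - 4)³: c_2 = M_2/2 = 162/41, d_2 = (M_3 - M_2)/(6h_2) = -329/328, b_2 = Δ_2 - h_2(2M_2 + M_3)/6 = -16/41.

-0.3902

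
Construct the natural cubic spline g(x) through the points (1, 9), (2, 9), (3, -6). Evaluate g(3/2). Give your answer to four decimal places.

10.4063

With M_i denoting the second derivative at x_i, h_i = 1, 1, and Δ_i = (y_(i+1) − y_i)/h_i = 0, -15:
  1·M_0 + 4·M_1 + 1·M_2 = 6(Δ_1 - Δ_0) = -90
Natural end conditions: M_0 = M_2 = 0.
Forward elimination and back-substitution give M_0 = 0, M_1 = -45/2, M_2 = 0.
On [1, 2], g(x) = 9 + 15/4·(x - 1) + 0·(x - 1)² - 15/4·(x - 1)³.
With (x - 1) = 1/2: g(3/2) = 333/32.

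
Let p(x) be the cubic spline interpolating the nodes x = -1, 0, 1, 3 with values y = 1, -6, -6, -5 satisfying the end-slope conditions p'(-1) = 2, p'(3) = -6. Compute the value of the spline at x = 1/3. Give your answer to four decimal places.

-7.2357

Write M_i for p''(x_i). With h_i = 1, 1, 2 and divided differences Δ_i = -7, 0, 1/2, the continuity of p' gives the tridiagonal system
  1·M_0 + 4·M_1 + 1·M_2 = 6(Δ_1 - Δ_0) = 42
  1·M_1 + 6·M_2 + 2·M_3 = 6(Δ_2 - Δ_1) = 3
Clamped end conditions give two more equations: 2h_0·M_0 + h_0·M_1 = 6(Δ_0 - p'(-1)) = -54 and h_2·M_2 + 2h_2·M_3 = 6(p'(3) - Δ_2) = -39.
Forward elimination and back-substitution give M_0 = -809/22, M_1 = 215/11, M_2 = 13/22, M_3 = -221/22.
On [0, 1], p(x) = -6 - 291/44·x + 215/22·x² - 139/44·x³.
With x = 1/3: p(1/3) = -2149/297.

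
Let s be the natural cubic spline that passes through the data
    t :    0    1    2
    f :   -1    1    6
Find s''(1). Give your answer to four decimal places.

Let M_i = s''(x_i). Step sizes h_i = 1, 1; slopes of the chords Δ_i = (y_(i+1) - y_i)/h_i = 2, 5.
  1·M_0 + 4·M_1 + 1·M_2 = 6(Δ_1 - Δ_0) = 18
Natural end conditions: M_0 = M_2 = 0.
Forward elimination and back-substitution give M_0 = 0, M_1 = 9/2, M_2 = 0.

4.5000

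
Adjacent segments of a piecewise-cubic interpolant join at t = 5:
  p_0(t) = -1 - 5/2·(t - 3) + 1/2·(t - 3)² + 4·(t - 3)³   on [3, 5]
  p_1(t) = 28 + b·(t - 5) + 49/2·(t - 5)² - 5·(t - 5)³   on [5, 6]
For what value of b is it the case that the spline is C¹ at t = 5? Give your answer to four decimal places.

p_0'(t) = -5/2 + 1·(t - 3) + 12·(t - 3)², so p_0'(5) = 95/2. On the right, p_1'(5) = b, so b = 95/2.

47.5000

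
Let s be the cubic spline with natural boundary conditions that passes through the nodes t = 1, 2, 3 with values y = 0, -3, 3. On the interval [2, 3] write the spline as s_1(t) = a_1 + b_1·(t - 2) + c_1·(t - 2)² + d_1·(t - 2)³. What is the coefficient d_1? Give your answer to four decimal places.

-2.2500

With m_i denoting the second derivative at x_i, h_i = 1, 1, and Δ_i = (y_(i+1) − y_i)/h_i = -3, 6:
  1·m_0 + 4·m_1 + 1·m_2 = 6(Δ_1 - Δ_0) = 54
Natural end conditions: m_0 = m_2 = 0.
Hence m_0 = 0, m_1 = 27/2, m_2 = 0.
On [2, 3], with s_1(t) = a_1 + b_1·(t - 2) + c_1·(t - 2)² + d_1·(t - 2)³: c_1 = m_1/2 = 27/4, d_1 = (m_2 - m_1)/(6h_1) = -9/4, b_1 = Δ_1 - h_1(2m_1 + m_2)/6 = 3/2.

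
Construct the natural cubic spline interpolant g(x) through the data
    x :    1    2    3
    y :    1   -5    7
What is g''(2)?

27

Put M_i = g'' at the i-th knot. Here h = (1, 1) and Δ = (-6, 12), so the interior equations h_(i-1)·M_(i-1) + 2(h_(i-1)+h_i)·M_i + h_i·M_(i+1) = 6(Δ_i − Δ_(i-1)) read
  1·M_0 + 4·M_1 + 1·M_2 = 6(Δ_1 - Δ_0) = 108
Natural end conditions: M_0 = M_2 = 0.
Solving the tridiagonal system: M_0 = 0, M_1 = 27, M_2 = 0.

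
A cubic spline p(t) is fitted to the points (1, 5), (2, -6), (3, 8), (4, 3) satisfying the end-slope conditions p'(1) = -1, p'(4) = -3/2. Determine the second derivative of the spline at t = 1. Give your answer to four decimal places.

-63.5333

Write M_i for p''(x_i). With h_i = 1, 1, 1 and divided differences Δ_i = -11, 14, -5, the continuity of p' gives the tridiagonal system
  1·M_0 + 4·M_1 + 1·M_2 = 6(Δ_1 - Δ_0) = 150
  1·M_1 + 4·M_2 + 1·M_3 = 6(Δ_2 - Δ_1) = -114
Clamped end conditions give two more equations: 2h_0·M_0 + h_0·M_1 = 6(Δ_0 - p'(1)) = -60 and h_2·M_2 + 2h_2·M_3 = 6(p'(4) - Δ_2) = 21.
Solving: M_0 = -953/15, M_1 = 1006/15, M_2 = -821/15, M_3 = 568/15.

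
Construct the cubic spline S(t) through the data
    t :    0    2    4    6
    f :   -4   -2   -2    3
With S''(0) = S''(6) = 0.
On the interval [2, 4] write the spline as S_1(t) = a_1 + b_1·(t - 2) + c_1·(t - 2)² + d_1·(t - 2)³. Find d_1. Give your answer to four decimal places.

Put M_i = S'' at the i-th knot. Here h = (2, 2, 2) and Δ = (1, 0, 5/2), so the interior equations h_(i-1)·M_(i-1) + 2(h_(i-1)+h_i)·M_i + h_i·M_(i+1) = 6(Δ_i − Δ_(i-1)) read
  2·M_0 + 8·M_1 + 2·M_2 = 6(Δ_1 - Δ_0) = -6
  2·M_1 + 8·M_2 + 2·M_3 = 6(Δ_2 - Δ_1) = 15
Natural end conditions: M_0 = M_3 = 0.
Solving the tridiagonal system: M_0 = 0, M_1 = -13/10, M_2 = 11/5, M_3 = 0.
On [2, 4], with S_1(t) = a_1 + b_1·(t - 2) + c_1·(t - 2)² + d_1·(t - 2)³: c_1 = M_1/2 = -13/20, d_1 = (M_2 - M_1)/(6h_1) = 7/24, b_1 = Δ_1 - h_1(2M_1 + M_2)/6 = 2/15.

0.2917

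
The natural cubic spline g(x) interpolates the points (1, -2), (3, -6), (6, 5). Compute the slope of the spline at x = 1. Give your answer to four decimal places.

-3.1333

Write M_i for g''(x_i). With h_i = 2, 3 and divided differences Δ_i = -2, 11/3, the continuity of g' gives the tridiagonal system
  2·M_0 + 10·M_1 + 3·M_2 = 6(Δ_1 - Δ_0) = 34
Natural end conditions: M_0 = M_2 = 0.
Solving: M_0 = 0, M_1 = 17/5, M_2 = 0.
On [1, 3], g'(x) = b_0 + 2c_0·(x - 1) + 3d_0·(x - 1)² with b_0 = Δ_0 - h_0(2M_0 + M_1)/6 = -47/15, c_0 = M_0/2 = 0, d_0 = (M_1 - M_0)/(6h_0) = 17/60. So g'(1) = -47/15.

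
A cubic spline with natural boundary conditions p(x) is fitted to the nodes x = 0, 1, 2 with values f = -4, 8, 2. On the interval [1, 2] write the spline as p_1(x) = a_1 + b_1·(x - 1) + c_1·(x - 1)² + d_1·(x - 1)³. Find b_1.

With σ_i denoting the second derivative at x_i, h_i = 1, 1, and Δ_i = (y_(i+1) − y_i)/h_i = 12, -6:
  1·σ_0 + 4·σ_1 + 1·σ_2 = 6(Δ_1 - Δ_0) = -108
Natural end conditions: σ_0 = σ_2 = 0.
Solving: σ_0 = 0, σ_1 = -27, σ_2 = 0.
On [1, 2], with p_1(x) = a_1 + b_1·(x - 1) + c_1·(x - 1)² + d_1·(x - 1)³: c_1 = σ_1/2 = -27/2, d_1 = (σ_2 - σ_1)/(6h_1) = 9/2, b_1 = Δ_1 - h_1(2σ_1 + σ_2)/6 = 3.

3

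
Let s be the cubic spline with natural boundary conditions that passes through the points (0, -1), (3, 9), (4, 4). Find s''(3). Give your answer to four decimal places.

-6.2500

Let m_i = s''(x_i). Step sizes h_i = 3, 1; slopes of the chords Δ_i = (y_(i+1) - y_i)/h_i = 10/3, -5.
  3·m_0 + 8·m_1 + 1·m_2 = 6(Δ_1 - Δ_0) = -50
Natural end conditions: m_0 = m_2 = 0.
Hence m_0 = 0, m_1 = -25/4, m_2 = 0.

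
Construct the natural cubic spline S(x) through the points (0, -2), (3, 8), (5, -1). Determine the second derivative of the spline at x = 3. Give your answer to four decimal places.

With M_i denoting the second derivative at x_i, h_i = 3, 2, and Δ_i = (y_(i+1) − y_i)/h_i = 10/3, -9/2:
  3·M_0 + 10·M_1 + 2·M_2 = 6(Δ_1 - Δ_0) = -47
Natural end conditions: M_0 = M_2 = 0.
Forward elimination and back-substitution give M_0 = 0, M_1 = -47/10, M_2 = 0.

-4.7000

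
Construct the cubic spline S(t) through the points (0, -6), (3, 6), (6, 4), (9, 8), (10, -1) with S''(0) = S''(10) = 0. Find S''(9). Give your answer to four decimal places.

-9.3148

With m_i denoting the second derivative at x_i, h_i = 3, 3, 3, 1, and Δ_i = (y_(i+1) − y_i)/h_i = 4, -2/3, 4/3, -9:
  3·m_0 + 12·m_1 + 3·m_2 = 6(Δ_1 - Δ_0) = -28
  3·m_1 + 12·m_2 + 3·m_3 = 6(Δ_2 - Δ_1) = 12
  3·m_2 + 8·m_3 + 1·m_4 = 6(Δ_3 - Δ_2) = -62
Natural end conditions: m_0 = m_4 = 0.
Forward elimination and back-substitution give m_0 = 0, m_1 = -547/162, m_2 = 338/81, m_3 = -503/54, m_4 = 0.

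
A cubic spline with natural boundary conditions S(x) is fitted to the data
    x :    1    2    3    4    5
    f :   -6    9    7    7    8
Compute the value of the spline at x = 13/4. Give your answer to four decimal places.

With M_i denoting the second derivative at x_i, h_i = 1, 1, 1, 1, and Δ_i = (y_(i+1) − y_i)/h_i = 15, -2, 0, 1:
  1·M_0 + 4·M_1 + 1·M_2 = 6(Δ_1 - Δ_0) = -102
  1·M_1 + 4·M_2 + 1·M_3 = 6(Δ_2 - Δ_1) = 12
  1·M_2 + 4·M_3 + 1·M_4 = 6(Δ_3 - Δ_2) = 6
Natural end conditions: M_0 = M_4 = 0.
Solving the tridiagonal system: M_0 = 0, M_1 = -393/14, M_2 = 72/7, M_3 = -15/14, M_4 = 0.
On [3, 4], S(x) = 7 - 13/4·(x - 3) + 36/7·(x - 3)² - 53/28·(x - 3)³.
With (x - 3) = 1/4: S(13/4) = 11611/1792.

6.4794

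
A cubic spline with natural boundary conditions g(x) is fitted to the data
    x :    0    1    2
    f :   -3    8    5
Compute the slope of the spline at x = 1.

4

With σ_i denoting the second derivative at x_i, h_i = 1, 1, and Δ_i = (y_(i+1) − y_i)/h_i = 11, -3:
  1·σ_0 + 4·σ_1 + 1·σ_2 = 6(Δ_1 - Δ_0) = -84
Natural end conditions: σ_0 = σ_2 = 0.
Solving: σ_0 = 0, σ_1 = -21, σ_2 = 0.
On [1, 2], g'(x) = b_1 + 2c_1·(x - 1) + 3d_1·(x - 1)² with b_1 = Δ_1 - h_1(2σ_1 + σ_2)/6 = 4, c_1 = σ_1/2 = -21/2, d_1 = (σ_2 - σ_1)/(6h_1) = 7/2. So g'(1) = 4.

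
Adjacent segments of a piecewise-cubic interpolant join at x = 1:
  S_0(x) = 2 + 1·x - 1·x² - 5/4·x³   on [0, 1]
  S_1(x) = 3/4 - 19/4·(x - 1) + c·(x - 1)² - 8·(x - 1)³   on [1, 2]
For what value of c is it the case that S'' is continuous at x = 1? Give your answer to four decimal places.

S_0''(x) = -2 - 15/2·x, so S_0''(1) = -19/2. On the right, S_1''(1) = 2c, so c = -19/4.

-4.7500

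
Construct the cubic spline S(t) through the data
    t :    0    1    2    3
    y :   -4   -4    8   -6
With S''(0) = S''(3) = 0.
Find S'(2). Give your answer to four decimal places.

Put M_i = S'' at the i-th knot. Here h = (1, 1, 1) and Δ = (0, 12, -14), so the interior equations h_(i-1)·M_(i-1) + 2(h_(i-1)+h_i)·M_i + h_i·M_(i+1) = 6(Δ_i − Δ_(i-1)) read
  1·M_0 + 4·M_1 + 1·M_2 = 6(Δ_1 - Δ_0) = 72
  1·M_1 + 4·M_2 + 1·M_3 = 6(Δ_2 - Δ_1) = -156
Natural end conditions: M_0 = M_3 = 0.
Hence M_0 = 0, M_1 = 148/5, M_2 = -232/5, M_3 = 0.
On [2, 3], S'(t) = b_2 + 2c_2·(t - 2) + 3d_2·(t - 2)² with b_2 = Δ_2 - h_2(2M_2 + M_3)/6 = 22/15, c_2 = M_2/2 = -116/5, d_2 = (M_3 - M_2)/(6h_2) = 116/15. So S'(2) = 22/15.

1.4667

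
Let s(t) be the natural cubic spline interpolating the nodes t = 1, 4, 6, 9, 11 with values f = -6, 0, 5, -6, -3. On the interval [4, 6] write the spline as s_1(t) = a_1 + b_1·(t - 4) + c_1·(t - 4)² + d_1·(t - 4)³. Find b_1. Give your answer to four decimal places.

3.3782

Let M_i = s''(x_i). Step sizes h_i = 3, 2, 3, 2; slopes of the chords Δ_i = (y_(i+1) - y_i)/h_i = 2, 5/2, -11/3, 3/2.
  3·M_0 + 10·M_1 + 2·M_2 = 6(Δ_1 - Δ_0) = 3
  2·M_1 + 10·M_2 + 3·M_3 = 6(Δ_2 - Δ_1) = -37
  3·M_2 + 10·M_3 + 2·M_4 = 6(Δ_3 - Δ_2) = 31
Natural end conditions: M_0 = M_4 = 0.
Forward elimination and back-substitution give M_0 = 0, M_1 = 1199/870, M_2 = -469/87, M_3 = 684/145, M_4 = 0.
On [4, 6], with s_1(t) = a_1 + b_1·(t - 4) + c_1·(t - 4)² + d_1·(t - 4)³: c_1 = M_1/2 = 1199/1740, d_1 = (M_2 - M_1)/(6h_1) = -1963/3480, b_1 = Δ_1 - h_1(2M_1 + M_2)/6 = 2939/870.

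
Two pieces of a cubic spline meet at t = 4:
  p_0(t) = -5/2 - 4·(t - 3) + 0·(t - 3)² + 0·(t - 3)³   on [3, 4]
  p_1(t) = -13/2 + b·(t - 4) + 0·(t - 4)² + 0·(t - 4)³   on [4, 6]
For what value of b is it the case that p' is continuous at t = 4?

-4

p_0'(t) = -4 + 0·(t - 3) + 0·(t - 3)², so p_0'(4) = -4. On the right, p_1'(4) = b, so b = -4.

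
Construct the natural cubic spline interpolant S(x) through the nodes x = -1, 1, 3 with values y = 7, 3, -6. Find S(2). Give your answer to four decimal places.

With m_i denoting the second derivative at x_i, h_i = 2, 2, and Δ_i = (y_(i+1) − y_i)/h_i = -2, -9/2:
  2·m_0 + 8·m_1 + 2·m_2 = 6(Δ_1 - Δ_0) = -15
Natural end conditions: m_0 = m_2 = 0.
Hence m_0 = 0, m_1 = -15/8, m_2 = 0.
On [1, 3], S(x) = 3 - 13/4·(x - 1) - 15/16·(x - 1)² + 5/32·(x - 1)³.
With (x - 1) = 1: S(2) = -33/32.

-1.0313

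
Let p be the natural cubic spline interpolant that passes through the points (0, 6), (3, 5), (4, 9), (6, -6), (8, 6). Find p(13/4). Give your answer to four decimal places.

6.3769

With M_i denoting the second derivative at x_i, h_i = 3, 1, 2, 2, and Δ_i = (y_(i+1) − y_i)/h_i = -1/3, 4, -15/2, 6:
  3·M_0 + 8·M_1 + 1·M_2 = 6(Δ_1 - Δ_0) = 26
  1·M_1 + 6·M_2 + 2·M_3 = 6(Δ_2 - Δ_1) = -69
  2·M_2 + 8·M_3 + 2·M_4 = 6(Δ_3 - Δ_2) = 81
Natural end conditions: M_0 = M_4 = 0.
Hence M_0 = 0, M_1 = 929/172, M_2 = -740/43, M_3 = 4963/344, M_4 = 0.
On [3, 4], p(t) = 5 + 2615/516·(t - 3) + 929/344·(t - 3)² - 3889/1032·(t - 3)³.
With (t - 3) = 1/4: p(13/4) = 140393/22016.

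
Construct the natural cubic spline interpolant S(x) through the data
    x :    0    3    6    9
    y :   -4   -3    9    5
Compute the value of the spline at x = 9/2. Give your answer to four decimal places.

3.3750

With M_i denoting the second derivative at x_i, h_i = 3, 3, 3, and Δ_i = (y_(i+1) − y_i)/h_i = 1/3, 4, -4/3:
  3·M_0 + 12·M_1 + 3·M_2 = 6(Δ_1 - Δ_0) = 22
  3·M_1 + 12·M_2 + 3·M_3 = 6(Δ_2 - Δ_1) = -32
Natural end conditions: M_0 = M_3 = 0.
Hence M_0 = 0, M_1 = 8/3, M_2 = -10/3, M_3 = 0.
On [3, 6], S(x) = -3 + 3·(x - 3) + 4/3·(x - 3)² - 1/3·(x - 3)³.
With (x - 3) = 3/2: S(9/2) = 27/8.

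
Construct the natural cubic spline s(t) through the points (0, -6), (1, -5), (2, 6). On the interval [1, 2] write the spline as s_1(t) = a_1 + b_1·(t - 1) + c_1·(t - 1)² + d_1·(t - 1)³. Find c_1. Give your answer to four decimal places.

7.5000

Put σ_i = s'' at the i-th knot. Here h = (1, 1) and Δ = (1, 11), so the interior equations h_(i-1)·σ_(i-1) + 2(h_(i-1)+h_i)·σ_i + h_i·σ_(i+1) = 6(Δ_i − Δ_(i-1)) read
  1·σ_0 + 4·σ_1 + 1·σ_2 = 6(Δ_1 - Δ_0) = 60
Natural end conditions: σ_0 = σ_2 = 0.
Hence σ_0 = 0, σ_1 = 15, σ_2 = 0.
On [1, 2], with s_1(t) = a_1 + b_1·(t - 1) + c_1·(t - 1)² + d_1·(t - 1)³: c_1 = σ_1/2 = 15/2, d_1 = (σ_2 - σ_1)/(6h_1) = -5/2, b_1 = Δ_1 - h_1(2σ_1 + σ_2)/6 = 6.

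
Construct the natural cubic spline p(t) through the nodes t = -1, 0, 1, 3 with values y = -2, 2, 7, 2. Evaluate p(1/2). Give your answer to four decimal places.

4.7853

Write m_i for p''(x_i). With h_i = 1, 1, 2 and divided differences Δ_i = 4, 5, -5/2, the continuity of p' gives the tridiagonal system
  1·m_0 + 4·m_1 + 1·m_2 = 6(Δ_1 - Δ_0) = 6
  1·m_1 + 6·m_2 + 2·m_3 = 6(Δ_2 - Δ_1) = -45
Natural end conditions: m_0 = m_3 = 0.
Solving: m_0 = 0, m_1 = 81/23, m_2 = -186/23, m_3 = 0.
On [0, 1], p(t) = 2 + 119/23·t + 81/46·t² - 89/46·t³.
With t = 1/2: p(1/2) = 1761/368.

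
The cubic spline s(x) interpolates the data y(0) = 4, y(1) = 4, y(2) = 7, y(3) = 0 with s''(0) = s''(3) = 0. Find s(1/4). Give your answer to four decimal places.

Let M_i = s''(x_i). Step sizes h_i = 1, 1, 1; slopes of the chords Δ_i = (y_(i+1) - y_i)/h_i = 0, 3, -7.
  1·M_0 + 4·M_1 + 1·M_2 = 6(Δ_1 - Δ_0) = 18
  1·M_1 + 4·M_2 + 1·M_3 = 6(Δ_2 - Δ_1) = -60
Natural end conditions: M_0 = M_3 = 0.
Forward elimination and back-substitution give M_0 = 0, M_1 = 44/5, M_2 = -86/5, M_3 = 0.
On [0, 1], s(x) = 4 - 22/15·x + 0·x² + 22/15·x³.
With x = 1/4: s(1/4) = 117/32.

3.6563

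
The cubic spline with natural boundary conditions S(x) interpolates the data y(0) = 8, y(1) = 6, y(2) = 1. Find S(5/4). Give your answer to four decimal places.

4.9961

Put σ_i = S'' at the i-th knot. Here h = (1, 1) and Δ = (-2, -5), so the interior equations h_(i-1)·σ_(i-1) + 2(h_(i-1)+h_i)·σ_i + h_i·σ_(i+1) = 6(Δ_i − Δ_(i-1)) read
  1·σ_0 + 4·σ_1 + 1·σ_2 = 6(Δ_1 - Δ_0) = -18
Natural end conditions: σ_0 = σ_2 = 0.
Solving the tridiagonal system: σ_0 = 0, σ_1 = -9/2, σ_2 = 0.
On [1, 2], S(x) = 6 - 7/2·(x - 1) - 9/4·(x - 1)² + 3/4·(x - 1)³.
With (x - 1) = 1/4: S(5/4) = 1279/256.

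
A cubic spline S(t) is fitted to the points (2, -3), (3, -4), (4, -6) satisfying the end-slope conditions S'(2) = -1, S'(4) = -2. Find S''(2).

1

Write M_i for S''(x_i). With h_i = 1, 1 and divided differences Δ_i = -1, -2, the continuity of S' gives the tridiagonal system
  1·M_0 + 4·M_1 + 1·M_2 = 6(Δ_1 - Δ_0) = -6
Clamped end conditions give two more equations: 2h_0·M_0 + h_0·M_1 = 6(Δ_0 - S'(2)) = 0 and h_1·M_1 + 2h_1·M_2 = 6(S'(4) - Δ_1) = 0.
Forward elimination and back-substitution give M_0 = 1, M_1 = -2, M_2 = 1.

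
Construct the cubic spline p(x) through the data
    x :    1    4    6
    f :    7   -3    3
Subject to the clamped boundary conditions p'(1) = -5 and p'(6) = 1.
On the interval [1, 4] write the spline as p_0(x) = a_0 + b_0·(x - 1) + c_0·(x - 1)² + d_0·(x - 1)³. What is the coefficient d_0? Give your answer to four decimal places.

Put m_i = p'' at the i-th knot. Here h = (3, 2) and Δ = (-10/3, 3), so the interior equations h_(i-1)·m_(i-1) + 2(h_(i-1)+h_i)·m_i + h_i·m_(i+1) = 6(Δ_i − Δ_(i-1)) read
  3·m_0 + 10·m_1 + 2·m_2 = 6(Δ_1 - Δ_0) = 38
Clamped end conditions give two more equations: 2h_0·m_0 + h_0·m_1 = 6(Δ_0 - p'(1)) = 10 and h_1·m_1 + 2h_1·m_2 = 6(p'(6) - Δ_1) = -12.
Solving the tridiagonal system: m_0 = -14/15, m_1 = 26/5, m_2 = -28/5.
On [1, 4], with p_0(x) = a_0 + b_0·(x - 1) + c_0·(x - 1)² + d_0·(x - 1)³: c_0 = m_0/2 = -7/15, d_0 = (m_1 - m_0)/(6h_0) = 46/135, b_0 = Δ_0 - h_0(2m_0 + m_1)/6 = -5.

0.3407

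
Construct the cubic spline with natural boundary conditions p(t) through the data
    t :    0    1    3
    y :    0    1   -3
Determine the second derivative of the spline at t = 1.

-3

Let σ_i = p''(x_i). Step sizes h_i = 1, 2; slopes of the chords Δ_i = (y_(i+1) - y_i)/h_i = 1, -2.
  1·σ_0 + 6·σ_1 + 2·σ_2 = 6(Δ_1 - Δ_0) = -18
Natural end conditions: σ_0 = σ_2 = 0.
Solving the tridiagonal system: σ_0 = 0, σ_1 = -3, σ_2 = 0.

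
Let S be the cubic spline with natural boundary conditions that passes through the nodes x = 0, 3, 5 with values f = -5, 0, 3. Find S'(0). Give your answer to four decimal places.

1.7167

Write σ_i for S''(x_i). With h_i = 3, 2 and divided differences Δ_i = 5/3, 3/2, the continuity of S' gives the tridiagonal system
  3·σ_0 + 10·σ_1 + 2·σ_2 = 6(Δ_1 - Δ_0) = -1
Natural end conditions: σ_0 = σ_2 = 0.
Solving: σ_0 = 0, σ_1 = -1/10, σ_2 = 0.
On [0, 3], S'(x) = b_0 + 2c_0·x + 3d_0·x² with b_0 = Δ_0 - h_0(2σ_0 + σ_1)/6 = 103/60, c_0 = σ_0/2 = 0, d_0 = (σ_1 - σ_0)/(6h_0) = -1/180. So S'(0) = 103/60.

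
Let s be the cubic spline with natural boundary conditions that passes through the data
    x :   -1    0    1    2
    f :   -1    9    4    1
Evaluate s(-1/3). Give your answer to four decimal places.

7.1975

Let m_i = s''(x_i). Step sizes h_i = 1, 1, 1; slopes of the chords Δ_i = (y_(i+1) - y_i)/h_i = 10, -5, -3.
  1·m_0 + 4·m_1 + 1·m_2 = 6(Δ_1 - Δ_0) = -90
  1·m_1 + 4·m_2 + 1·m_3 = 6(Δ_2 - Δ_1) = 12
Natural end conditions: m_0 = m_3 = 0.
Solving: m_0 = 0, m_1 = -124/5, m_2 = 46/5, m_3 = 0.
On [-1, 0], s(x) = -1 + 212/15·(x + 1) + 0·(x + 1)² - 62/15·(x + 1)³.
With (x + 1) = 2/3: s(-1/3) = 583/81.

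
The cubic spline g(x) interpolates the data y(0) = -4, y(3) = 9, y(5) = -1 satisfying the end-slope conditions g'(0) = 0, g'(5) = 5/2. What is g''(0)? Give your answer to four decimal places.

10.4333

Put M_i = g'' at the i-th knot. Here h = (3, 2) and Δ = (13/3, -5), so the interior equations h_(i-1)·M_(i-1) + 2(h_(i-1)+h_i)·M_i + h_i·M_(i+1) = 6(Δ_i − Δ_(i-1)) read
  3·M_0 + 10·M_1 + 2·M_2 = 6(Δ_1 - Δ_0) = -56
Clamped end conditions give two more equations: 2h_0·M_0 + h_0·M_1 = 6(Δ_0 - g'(0)) = 26 and h_1·M_1 + 2h_1·M_2 = 6(g'(5) - Δ_1) = 45.
Solving: M_0 = 313/30, M_1 = -61/5, M_2 = 347/20.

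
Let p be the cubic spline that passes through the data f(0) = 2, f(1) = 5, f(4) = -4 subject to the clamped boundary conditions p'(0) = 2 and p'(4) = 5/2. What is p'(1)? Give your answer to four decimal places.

Write σ_i for p''(x_i). With h_i = 1, 3 and divided differences Δ_i = 3, -3, the continuity of p' gives the tridiagonal system
  1·σ_0 + 8·σ_1 + 3·σ_2 = 6(Δ_1 - Δ_0) = -36
Clamped end conditions give two more equations: 2h_0·σ_0 + h_0·σ_1 = 6(Δ_0 - p'(0)) = 6 and h_1·σ_1 + 2h_1·σ_2 = 6(p'(4) - Δ_1) = 33.
Forward elimination and back-substitution give σ_0 = 61/8, σ_1 = -37/4, σ_2 = 81/8.
On [1, 4], p'(x) = b_1 + 2c_1·(x - 1) + 3d_1·(x - 1)² with b_1 = Δ_1 - h_1(2σ_1 + σ_2)/6 = 19/16, c_1 = σ_1/2 = -37/8, d_1 = (σ_2 - σ_1)/(6h_1) = 155/144. So p'(1) = 19/16.

1.1875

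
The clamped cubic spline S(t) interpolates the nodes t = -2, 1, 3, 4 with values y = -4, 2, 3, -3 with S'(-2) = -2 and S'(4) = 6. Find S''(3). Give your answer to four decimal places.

Put σ_i = S'' at the i-th knot. Here h = (3, 2, 1) and Δ = (2, 1/2, -6), so the interior equations h_(i-1)·σ_(i-1) + 2(h_(i-1)+h_i)·σ_i + h_i·σ_(i+1) = 6(Δ_i − Δ_(i-1)) read
  3·σ_0 + 10·σ_1 + 2·σ_2 = 6(Δ_1 - Δ_0) = -9
  2·σ_1 + 6·σ_2 + 1·σ_3 = 6(Δ_2 - Δ_1) = -39
Clamped end conditions give two more equations: 2h_0·σ_0 + h_0·σ_1 = 6(Δ_0 - S'(-2)) = 24 and h_2·σ_2 + 2h_2·σ_3 = 6(S'(4) - Δ_2) = 72.
Hence σ_0 = 205/57, σ_1 = 46/57, σ_2 = -794/57, σ_3 = 2449/57.

-13.9298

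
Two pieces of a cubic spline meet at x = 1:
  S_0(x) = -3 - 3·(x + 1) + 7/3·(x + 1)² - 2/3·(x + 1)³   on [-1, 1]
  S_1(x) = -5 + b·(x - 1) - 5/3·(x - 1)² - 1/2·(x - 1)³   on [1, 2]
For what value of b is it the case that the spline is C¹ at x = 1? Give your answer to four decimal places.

S_0'(x) = -3 + 14/3·(x + 1) - 2·(x + 1)², so S_0'(1) = -5/3. On the right, S_1'(1) = b, so b = -5/3.

-1.6667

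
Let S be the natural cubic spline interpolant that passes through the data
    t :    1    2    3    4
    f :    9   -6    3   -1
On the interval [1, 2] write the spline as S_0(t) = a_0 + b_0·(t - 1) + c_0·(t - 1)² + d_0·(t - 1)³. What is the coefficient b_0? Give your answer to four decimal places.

-22.2667

Put σ_i = S'' at the i-th knot. Here h = (1, 1, 1) and Δ = (-15, 9, -4), so the interior equations h_(i-1)·σ_(i-1) + 2(h_(i-1)+h_i)·σ_i + h_i·σ_(i+1) = 6(Δ_i − Δ_(i-1)) read
  1·σ_0 + 4·σ_1 + 1·σ_2 = 6(Δ_1 - Δ_0) = 144
  1·σ_1 + 4·σ_2 + 1·σ_3 = 6(Δ_2 - Δ_1) = -78
Natural end conditions: σ_0 = σ_3 = 0.
Hence σ_0 = 0, σ_1 = 218/5, σ_2 = -152/5, σ_3 = 0.
On [1, 2], with S_0(t) = a_0 + b_0·(t - 1) + c_0·(t - 1)² + d_0·(t - 1)³: c_0 = σ_0/2 = 0, d_0 = (σ_1 - σ_0)/(6h_0) = 109/15, b_0 = Δ_0 - h_0(2σ_0 + σ_1)/6 = -334/15.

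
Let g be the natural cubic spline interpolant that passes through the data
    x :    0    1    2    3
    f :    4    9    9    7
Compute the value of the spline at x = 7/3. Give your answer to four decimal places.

Write M_i for g''(x_i). With h_i = 1, 1, 1 and divided differences Δ_i = 5, 0, -2, the continuity of g' gives the tridiagonal system
  1·M_0 + 4·M_1 + 1·M_2 = 6(Δ_1 - Δ_0) = -30
  1·M_1 + 4·M_2 + 1·M_3 = 6(Δ_2 - Δ_1) = -12
Natural end conditions: M_0 = M_3 = 0.
Forward elimination and back-substitution give M_0 = 0, M_1 = -36/5, M_2 = -6/5, M_3 = 0.
On [2, 3], g(x) = 9 - 8/5·(x - 2) - 3/5·(x - 2)² + 1/5·(x - 2)³.
With (x - 2) = 1/3: g(7/3) = 227/27.

8.4074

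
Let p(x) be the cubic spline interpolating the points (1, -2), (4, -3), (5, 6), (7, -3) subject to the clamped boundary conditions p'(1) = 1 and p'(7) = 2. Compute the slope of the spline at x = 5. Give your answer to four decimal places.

Put M_i = p'' at the i-th knot. Here h = (3, 1, 2) and Δ = (-1/3, 9, -9/2), so the interior equations h_(i-1)·M_(i-1) + 2(h_(i-1)+h_i)·M_i + h_i·M_(i+1) = 6(Δ_i − Δ_(i-1)) read
  3·M_0 + 8·M_1 + 1·M_2 = 6(Δ_1 - Δ_0) = 56
  1·M_1 + 6·M_2 + 2·M_3 = 6(Δ_2 - Δ_1) = -81
Clamped end conditions give two more equations: 2h_0·M_0 + h_0·M_1 = 6(Δ_0 - p'(1)) = -8 and h_2·M_2 + 2h_2·M_3 = 6(p'(7) - Δ_2) = 39.
Forward elimination and back-substitution give M_0 = -323/42, M_1 = 89/7, M_2 = -317/14, M_3 = 295/14.
On [5, 7], p'(x) = b_2 + 2c_2·(x - 5) + 3d_2·(x - 5)² with b_2 = Δ_2 - h_2(2M_2 + M_3)/6 = 25/7, c_2 = M_2/2 = -317/28, d_2 = (M_3 - M_2)/(6h_2) = 51/14. So p'(5) = 25/7.

3.5714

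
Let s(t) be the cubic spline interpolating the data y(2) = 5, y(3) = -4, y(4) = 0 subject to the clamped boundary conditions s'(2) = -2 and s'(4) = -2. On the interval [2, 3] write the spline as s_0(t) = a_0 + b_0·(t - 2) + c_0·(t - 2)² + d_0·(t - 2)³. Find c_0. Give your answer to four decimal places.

With m_i denoting the second derivative at x_i, h_i = 1, 1, and Δ_i = (y_(i+1) − y_i)/h_i = -9, 4:
  1·m_0 + 4·m_1 + 1·m_2 = 6(Δ_1 - Δ_0) = 78
Clamped end conditions give two more equations: 2h_0·m_0 + h_0·m_1 = 6(Δ_0 - s'(2)) = -42 and h_1·m_1 + 2h_1·m_2 = 6(s'(4) - Δ_1) = -36.
Solving: m_0 = -81/2, m_1 = 39, m_2 = -75/2.
On [2, 3], with s_0(t) = a_0 + b_0·(t - 2) + c_0·(t - 2)² + d_0·(t - 2)³: c_0 = m_0/2 = -81/4, d_0 = (m_1 - m_0)/(6h_0) = 53/4, b_0 = Δ_0 - h_0(2m_0 + m_1)/6 = -2.

-20.2500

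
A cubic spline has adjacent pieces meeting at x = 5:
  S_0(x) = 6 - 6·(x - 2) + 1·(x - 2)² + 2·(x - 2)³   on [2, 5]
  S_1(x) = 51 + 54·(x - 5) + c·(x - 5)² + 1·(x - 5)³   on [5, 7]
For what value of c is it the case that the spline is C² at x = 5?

19

S_0''(x) = 2 + 12·(x - 2), so S_0''(5) = 38. On the right, S_1''(5) = 2c, so c = 19.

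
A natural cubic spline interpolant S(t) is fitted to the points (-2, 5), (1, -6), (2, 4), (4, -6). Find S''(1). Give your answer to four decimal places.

With M_i denoting the second derivative at x_i, h_i = 3, 1, 2, and Δ_i = (y_(i+1) − y_i)/h_i = -11/3, 10, -5:
  3·M_0 + 8·M_1 + 1·M_2 = 6(Δ_1 - Δ_0) = 82
  1·M_1 + 6·M_2 + 2·M_3 = 6(Δ_2 - Δ_1) = -90
Natural end conditions: M_0 = M_3 = 0.
Hence M_0 = 0, M_1 = 582/47, M_2 = -802/47, M_3 = 0.

12.3830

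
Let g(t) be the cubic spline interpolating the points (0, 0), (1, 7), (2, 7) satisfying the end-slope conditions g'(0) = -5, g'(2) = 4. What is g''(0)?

Put M_i = g'' at the i-th knot. Here h = (1, 1) and Δ = (7, 0), so the interior equations h_(i-1)·M_(i-1) + 2(h_(i-1)+h_i)·M_i + h_i·M_(i+1) = 6(Δ_i − Δ_(i-1)) read
  1·M_0 + 4·M_1 + 1·M_2 = 6(Δ_1 - Δ_0) = -42
Clamped end conditions give two more equations: 2h_0·M_0 + h_0·M_1 = 6(Δ_0 - g'(0)) = 72 and h_1·M_1 + 2h_1·M_2 = 6(g'(2) - Δ_1) = 24.
Solving the tridiagonal system: M_0 = 51, M_1 = -30, M_2 = 27.

51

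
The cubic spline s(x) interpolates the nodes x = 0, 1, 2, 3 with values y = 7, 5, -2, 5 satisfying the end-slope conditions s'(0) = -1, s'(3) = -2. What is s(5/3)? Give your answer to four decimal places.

With M_i denoting the second derivative at x_i, h_i = 1, 1, 1, and Δ_i = (y_(i+1) − y_i)/h_i = -2, -7, 7:
  1·M_0 + 4·M_1 + 1·M_2 = 6(Δ_1 - Δ_0) = -30
  1·M_1 + 4·M_2 + 1·M_3 = 6(Δ_2 - Δ_1) = 84
Clamped end conditions give two more equations: 2h_0·M_0 + h_0·M_1 = 6(Δ_0 - s'(0)) = -6 and h_2·M_2 + 2h_2·M_3 = 6(s'(3) - Δ_2) = -54.
Solving the tridiagonal system: M_0 = 92/15, M_1 = -274/15, M_2 = 554/15, M_3 = -682/15.
On [1, 2], s(x) = 5 - 106/15·(x - 1) - 137/15·(x - 1)² + 46/5·(x - 1)³.
With (x - 1) = 2/3: s(5/3) = -47/45.

-1.0444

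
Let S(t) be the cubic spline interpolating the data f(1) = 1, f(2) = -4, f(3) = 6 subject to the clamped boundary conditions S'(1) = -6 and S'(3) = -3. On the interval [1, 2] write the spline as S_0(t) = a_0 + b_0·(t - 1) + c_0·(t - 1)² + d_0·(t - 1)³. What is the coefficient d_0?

With m_i denoting the second derivative at x_i, h_i = 1, 1, and Δ_i = (y_(i+1) − y_i)/h_i = -5, 10:
  1·m_0 + 4·m_1 + 1·m_2 = 6(Δ_1 - Δ_0) = 90
Clamped end conditions give two more equations: 2h_0·m_0 + h_0·m_1 = 6(Δ_0 - S'(1)) = 6 and h_1·m_1 + 2h_1·m_2 = 6(S'(3) - Δ_1) = -78.
Solving the tridiagonal system: m_0 = -18, m_1 = 42, m_2 = -60.
On [1, 2], with S_0(t) = a_0 + b_0·(t - 1) + c_0·(t - 1)² + d_0·(t - 1)³: c_0 = m_0/2 = -9, d_0 = (m_1 - m_0)/(6h_0) = 10, b_0 = Δ_0 - h_0(2m_0 + m_1)/6 = -6.

10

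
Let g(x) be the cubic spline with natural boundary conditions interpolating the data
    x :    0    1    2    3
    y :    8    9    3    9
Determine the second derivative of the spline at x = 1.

-16

Write M_i for g''(x_i). With h_i = 1, 1, 1 and divided differences Δ_i = 1, -6, 6, the continuity of g' gives the tridiagonal system
  1·M_0 + 4·M_1 + 1·M_2 = 6(Δ_1 - Δ_0) = -42
  1·M_1 + 4·M_2 + 1·M_3 = 6(Δ_2 - Δ_1) = 72
Natural end conditions: M_0 = M_3 = 0.
Hence M_0 = 0, M_1 = -16, M_2 = 22, M_3 = 0.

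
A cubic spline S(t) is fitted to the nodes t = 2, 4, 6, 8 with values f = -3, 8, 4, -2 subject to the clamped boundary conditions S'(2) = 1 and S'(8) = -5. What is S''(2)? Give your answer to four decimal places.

Let M_i = S''(x_i). Step sizes h_i = 2, 2, 2; slopes of the chords Δ_i = (y_(i+1) - y_i)/h_i = 11/2, -2, -3.
  2·M_0 + 8·M_1 + 2·M_2 = 6(Δ_1 - Δ_0) = -45
  2·M_1 + 8·M_2 + 2·M_3 = 6(Δ_2 - Δ_1) = -6
Clamped end conditions give two more equations: 2h_0·M_0 + h_0·M_1 = 6(Δ_0 - S'(2)) = 27 and h_2·M_2 + 2h_2·M_3 = 6(S'(8) - Δ_2) = -12.
Forward elimination and back-substitution give M_0 = 113/10, M_1 = -91/10, M_2 = 13/5, M_3 = -43/10.

11.3000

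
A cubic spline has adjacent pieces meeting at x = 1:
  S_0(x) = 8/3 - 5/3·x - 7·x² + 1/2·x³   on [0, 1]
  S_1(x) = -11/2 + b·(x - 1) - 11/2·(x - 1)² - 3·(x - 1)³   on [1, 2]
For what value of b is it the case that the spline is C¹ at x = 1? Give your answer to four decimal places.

S_0'(x) = -5/3 - 14·x + 3/2·x², so S_0'(1) = -85/6. On the right, S_1'(1) = b, so b = -85/6.

-14.1667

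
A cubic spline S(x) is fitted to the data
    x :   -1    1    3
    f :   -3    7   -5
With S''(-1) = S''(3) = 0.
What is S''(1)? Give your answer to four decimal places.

Put m_i = S'' at the i-th knot. Here h = (2, 2) and Δ = (5, -6), so the interior equations h_(i-1)·m_(i-1) + 2(h_(i-1)+h_i)·m_i + h_i·m_(i+1) = 6(Δ_i − Δ_(i-1)) read
  2·m_0 + 8·m_1 + 2·m_2 = 6(Δ_1 - Δ_0) = -66
Natural end conditions: m_0 = m_2 = 0.
Solving: m_0 = 0, m_1 = -33/4, m_2 = 0.

-8.2500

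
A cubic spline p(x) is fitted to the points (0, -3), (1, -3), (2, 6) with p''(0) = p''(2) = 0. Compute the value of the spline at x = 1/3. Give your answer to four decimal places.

-3.6667

Let M_i = p''(x_i). Step sizes h_i = 1, 1; slopes of the chords Δ_i = (y_(i+1) - y_i)/h_i = 0, 9.
  1·M_0 + 4·M_1 + 1·M_2 = 6(Δ_1 - Δ_0) = 54
Natural end conditions: M_0 = M_2 = 0.
Solving: M_0 = 0, M_1 = 27/2, M_2 = 0.
On [0, 1], p(x) = -3 - 9/4·x + 0·x² + 9/4·x³.
With x = 1/3: p(1/3) = -11/3.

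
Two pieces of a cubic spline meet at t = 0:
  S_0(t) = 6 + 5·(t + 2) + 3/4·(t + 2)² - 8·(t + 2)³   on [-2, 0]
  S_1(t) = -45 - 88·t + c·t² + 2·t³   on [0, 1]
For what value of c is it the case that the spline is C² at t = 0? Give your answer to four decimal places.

-47.2500

S_0''(t) = 3/2 - 48·(t + 2), so S_0''(0) = -189/2. On the right, S_1''(0) = 2c, so c = -189/4.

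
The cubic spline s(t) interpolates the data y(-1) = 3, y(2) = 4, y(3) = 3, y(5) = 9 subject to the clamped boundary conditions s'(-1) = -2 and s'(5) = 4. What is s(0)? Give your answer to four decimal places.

Put m_i = s'' at the i-th knot. Here h = (3, 1, 2) and Δ = (1/3, -1, 3), so the interior equations h_(i-1)·m_(i-1) + 2(h_(i-1)+h_i)·m_i + h_i·m_(i+1) = 6(Δ_i − Δ_(i-1)) read
  3·m_0 + 8·m_1 + 1·m_2 = 6(Δ_1 - Δ_0) = -8
  1·m_1 + 6·m_2 + 2·m_3 = 6(Δ_2 - Δ_1) = 24
Clamped end conditions give two more equations: 2h_0·m_0 + h_0·m_1 = 6(Δ_0 - s'(-1)) = 14 and h_2·m_2 + 2h_2·m_3 = 6(s'(5) - Δ_2) = 6.
Hence m_0 = 27/7, m_1 = -64/21, m_2 = 101/21, m_3 = -19/21.
On [-1, 2], s(t) = 3 - 2·(t + 1) + 27/14·(t + 1)² - 145/378·(t + 1)³.
With (t + 1) = 1: s(0) = 481/189.

2.5450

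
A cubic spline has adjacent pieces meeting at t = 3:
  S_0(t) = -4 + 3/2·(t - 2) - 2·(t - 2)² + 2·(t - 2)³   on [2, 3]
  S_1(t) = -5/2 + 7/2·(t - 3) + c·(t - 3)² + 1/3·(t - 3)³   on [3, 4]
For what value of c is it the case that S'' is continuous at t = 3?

S_0''(t) = -4 + 12·(t - 2), so S_0''(3) = 8. On the right, S_1''(3) = 2c, so c = 4.

4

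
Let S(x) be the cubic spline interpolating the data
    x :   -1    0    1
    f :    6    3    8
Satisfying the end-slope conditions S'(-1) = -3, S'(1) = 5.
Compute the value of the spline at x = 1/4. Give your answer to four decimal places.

With M_i denoting the second derivative at x_i, h_i = 1, 1, and Δ_i = (y_(i+1) − y_i)/h_i = -3, 5:
  1·M_0 + 4·M_1 + 1·M_2 = 6(Δ_1 - Δ_0) = 48
Clamped end conditions give two more equations: 2h_0·M_0 + h_0·M_1 = 6(Δ_0 - S'(-1)) = 0 and h_1·M_1 + 2h_1·M_2 = 6(S'(1) - Δ_1) = 0.
Hence M_0 = -8, M_1 = 16, M_2 = -8.
On [0, 1], S(x) = 3 + 1·x + 8·x² - 4·x³.
With x = 1/4: S(1/4) = 59/16.

3.6875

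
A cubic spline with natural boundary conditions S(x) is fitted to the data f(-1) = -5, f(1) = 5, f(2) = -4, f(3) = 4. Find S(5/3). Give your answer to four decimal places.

-1.9275

Let M_i = S''(x_i). Step sizes h_i = 2, 1, 1; slopes of the chords Δ_i = (y_(i+1) - y_i)/h_i = 5, -9, 8.
  2·M_0 + 6·M_1 + 1·M_2 = 6(Δ_1 - Δ_0) = -84
  1·M_1 + 4·M_2 + 1·M_3 = 6(Δ_2 - Δ_1) = 102
Natural end conditions: M_0 = M_3 = 0.
Forward elimination and back-substitution give M_0 = 0, M_1 = -438/23, M_2 = 696/23, M_3 = 0.
On [1, 2], S(x) = 5 - 177/23·(x - 1) - 219/23·(x - 1)² + 189/23·(x - 1)³.
With (x - 1) = 2/3: S(5/3) = -133/69.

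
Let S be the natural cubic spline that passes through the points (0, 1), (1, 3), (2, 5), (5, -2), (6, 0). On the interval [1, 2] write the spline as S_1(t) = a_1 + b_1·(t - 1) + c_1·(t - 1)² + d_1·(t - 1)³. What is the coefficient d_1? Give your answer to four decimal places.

-1.1242

Put M_i = S'' at the i-th knot. Here h = (1, 1, 3, 1) and Δ = (2, 2, -7/3, 2), so the interior equations h_(i-1)·M_(i-1) + 2(h_(i-1)+h_i)·M_i + h_i·M_(i+1) = 6(Δ_i − Δ_(i-1)) read
  1·M_0 + 4·M_1 + 1·M_2 = 6(Δ_1 - Δ_0) = 0
  1·M_1 + 8·M_2 + 3·M_3 = 6(Δ_2 - Δ_1) = -26
  3·M_2 + 8·M_3 + 1·M_4 = 6(Δ_3 - Δ_2) = 26
Natural end conditions: M_0 = M_4 = 0.
Hence M_0 = 0, M_1 = 143/106, M_2 = -286/53, M_3 = 559/106, M_4 = 0.
On [1, 2], with S_1(t) = a_1 + b_1·(t - 1) + c_1·(t - 1)² + d_1·(t - 1)³: c_1 = M_1/2 = 143/212, d_1 = (M_2 - M_1)/(6h_1) = -715/636, b_1 = Δ_1 - h_1(2M_1 + M_2)/6 = 779/318.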